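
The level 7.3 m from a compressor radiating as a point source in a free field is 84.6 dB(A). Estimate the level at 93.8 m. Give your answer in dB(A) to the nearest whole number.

Spherical spreading from a point source gives a 20·log₁₀(r₂/r₁) drop.
L₂ = 84.6 − 20·log₁₀(93.8/7.3) = 84.6 − 22.178 = 62.42 dB(A).

62 dB(A)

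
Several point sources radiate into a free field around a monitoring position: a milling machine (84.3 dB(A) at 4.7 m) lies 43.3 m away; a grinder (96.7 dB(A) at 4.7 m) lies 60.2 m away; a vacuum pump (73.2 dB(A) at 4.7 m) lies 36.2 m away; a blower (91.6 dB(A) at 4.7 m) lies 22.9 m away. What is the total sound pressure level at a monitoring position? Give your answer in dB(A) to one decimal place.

Propagate each source to the receiver with L = L_ref − 20·log₁₀(r/r_ref), then add intensities.
milling machine: 84.3 − 20·log₁₀(43.3/4.7) = 84.3 − 19.29 = 65.01 dB(A).
grinder: 96.7 − 20·log₁₀(60.2/4.7) = 96.7 − 22.15 = 74.55 dB(A).
vacuum pump: 73.2 − 20·log₁₀(36.2/4.7) = 73.2 − 17.73 = 55.47 dB(A).
blower: 91.6 − 20·log₁₀(22.9/4.7) = 91.6 − 13.75 = 77.85 dB(A).
Σ 10^(L/10) = 9.292e+07 → L_total = 10·log₁₀(9.292e+07) = 79.68 dB(A).

79.7 dB(A)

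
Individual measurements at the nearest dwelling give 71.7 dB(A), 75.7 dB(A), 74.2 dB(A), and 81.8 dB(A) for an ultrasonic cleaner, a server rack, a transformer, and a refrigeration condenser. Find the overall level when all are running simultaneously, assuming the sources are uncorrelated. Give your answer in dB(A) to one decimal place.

Incoherent sources combine by intensity addition: L_total = 10·log₁₀(Σ 10^(L_i/10)).
Σ 10^(L/10) = 10^(71.7/10) + 10^(75.7/10) + 10^(74.2/10) + 10^(81.8/10) = 2.296e+08.
L_total = 10·log₁₀(2.296e+08) = 83.61 dB(A).

83.6 dB(A)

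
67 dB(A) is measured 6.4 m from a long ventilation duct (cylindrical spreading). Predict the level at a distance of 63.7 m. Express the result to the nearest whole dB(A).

57 dB(A)

Line-source attenuation: ΔL = 10·log₁₀(r₂/r₁) = 10·log₁₀(63.7/6.4) = 9.980 dB.
L₂ = 67 − 10·log₁₀(63.7/6.4) = 67 − 9.980 = 57.02 dB(A).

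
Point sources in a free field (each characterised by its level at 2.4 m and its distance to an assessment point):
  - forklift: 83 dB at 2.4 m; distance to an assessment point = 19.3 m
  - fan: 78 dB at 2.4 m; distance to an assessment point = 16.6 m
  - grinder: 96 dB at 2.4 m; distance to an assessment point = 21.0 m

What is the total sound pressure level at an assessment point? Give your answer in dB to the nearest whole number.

78 dB

Apply inverse-square spreading to bring every level to the receiver, then sum 10^(L/10).
forklift: 83 − 20·log₁₀(19.3/2.4) = 83 − 18.11 = 64.89 dB.
fan: 78 − 20·log₁₀(16.6/2.4) = 78 − 16.80 = 61.20 dB.
grinder: 96 − 20·log₁₀(21.0/2.4) = 96 − 18.84 = 77.16 dB.
Σ 10^(L/10) = 5.640e+07 → L_total = 10·log₁₀(5.640e+07) = 77.51 dB.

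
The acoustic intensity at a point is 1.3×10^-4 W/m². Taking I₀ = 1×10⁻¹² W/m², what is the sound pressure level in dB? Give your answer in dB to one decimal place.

81.1 dB

I/I₀ = 1.3×10^-4/10⁻¹² = 1.3×10^8, and L = 10·log₁₀(I/I₀).
L = 10·(0.1139 + 8) = 81.14 dB.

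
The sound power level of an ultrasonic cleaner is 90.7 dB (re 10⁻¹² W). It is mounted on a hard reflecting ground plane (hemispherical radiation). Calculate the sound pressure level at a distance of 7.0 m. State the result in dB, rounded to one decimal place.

L_p = L_w − 10·log₁₀(2π·r²) with r = 7.0 m.
2π·r² = 307.9 m², 10·log₁₀ of that is 24.884 dB.
L_p = 90.7 − 24.884 = 65.82 dB.

65.8 dB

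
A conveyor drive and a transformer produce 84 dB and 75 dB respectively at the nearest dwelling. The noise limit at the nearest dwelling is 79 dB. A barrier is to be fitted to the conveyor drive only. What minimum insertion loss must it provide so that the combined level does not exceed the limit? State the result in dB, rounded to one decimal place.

Everything except the conveyor drive sums to 10^(75/10) = 3.162e+07 in linear terms, 75.00 dB.
The limit corresponds to 10^(79/10) = 7.943e+07; subtracting the fixed part leaves 4.781e+07 for the conveyor drive, i.e. 76.80 dB.
Required insertion loss = 84 − 76.80 = 7.20 dB.

7.2 dB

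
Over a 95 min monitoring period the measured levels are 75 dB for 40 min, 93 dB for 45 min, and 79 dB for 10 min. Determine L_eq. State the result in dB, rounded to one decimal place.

89.9 dB

Weight each interval's intensity by its duration and average over T = 95 min:
Σ tᵢ·10^(Lᵢ/10) = 40·10^(75/10) + 45·10^(93/10) + 10·10^(79/10) = 9.185e+10.
L_eq = 10·log₁₀(9.185e+10/95) = 89.85 dB.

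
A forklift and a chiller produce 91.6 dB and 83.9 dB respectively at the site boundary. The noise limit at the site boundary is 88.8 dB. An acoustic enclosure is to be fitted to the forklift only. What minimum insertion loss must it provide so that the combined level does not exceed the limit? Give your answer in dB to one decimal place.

The untreated sources together contribute 10^(83.9/10) = 2.455e+08, i.e. 83.90 dB.
The limit corresponds to 10^(88.8/10) = 7.586e+08; subtracting the fixed part leaves 5.131e+08 for the forklift, i.e. 87.10 dB.
Required insertion loss = 91.6 − 87.10 = 4.50 dB.

4.5 dB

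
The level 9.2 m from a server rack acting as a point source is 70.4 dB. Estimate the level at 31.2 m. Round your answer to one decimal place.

59.8 dB

For a point source, L₂ = L₁ − 20·log₁₀(r₂/r₁).
L₂ = 70.4 − 20·log₁₀(31.2/9.2) = 70.4 − 10.607 = 59.79 dB.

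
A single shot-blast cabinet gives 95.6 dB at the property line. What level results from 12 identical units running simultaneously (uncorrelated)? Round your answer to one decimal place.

106.4 dB

With 12 equal, uncorrelated contributions the intensity is 12× that of one unit, giving a rise of 10·log₁₀ 12.
L_total = 95.6 + 10·log₁₀(12) = 95.6 + 10.792 = 106.39 dB.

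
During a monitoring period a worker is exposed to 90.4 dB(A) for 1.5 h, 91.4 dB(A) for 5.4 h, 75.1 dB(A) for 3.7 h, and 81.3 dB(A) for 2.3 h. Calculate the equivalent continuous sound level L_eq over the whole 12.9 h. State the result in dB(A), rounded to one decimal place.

L_eq = 10·log₁₀[(1/T)·Σ tᵢ·10^(Lᵢ/10)] with T = 12.9 h.
Σ tᵢ·10^(Lᵢ/10) = 1.5·10^(90.4/10) + 5.4·10^(91.4/10) + 3.7·10^(75.1/10) + 2.3·10^(81.3/10) = 9.529e+09.
L_eq = 10·log₁₀(9.529e+09/12.9) = 88.68 dB(A).

88.7 dB(A)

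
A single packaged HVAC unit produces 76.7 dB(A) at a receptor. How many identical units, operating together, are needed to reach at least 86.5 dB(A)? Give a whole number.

The shortfall is 86.5 − 76.7 = 9.8 dB, and N units add 10·log₁₀ N, so need 10·log₁₀ N ≥ 9.8.
N ≥ 10^(9.8/10) = 9.550, so N = 10.

10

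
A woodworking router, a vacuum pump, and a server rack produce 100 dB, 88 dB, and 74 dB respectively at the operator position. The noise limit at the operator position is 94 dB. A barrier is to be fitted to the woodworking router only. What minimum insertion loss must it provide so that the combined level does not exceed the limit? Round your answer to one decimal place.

7.3 dB

Fixed contribution from the other sources: Σ 10^(L/10) = 10^(88/10) + 10^(74/10) = 6.561e+08 (88.17 dB).
To meet 94 dB overall, the treated woodworking router may contribute at most 10^(94/10) − 6.561e+08 = 1.856e+09, i.e. 92.69 dB.
So the woodworking router must be reduced from 100 to 92.69 dB: IL = 7.31 dB.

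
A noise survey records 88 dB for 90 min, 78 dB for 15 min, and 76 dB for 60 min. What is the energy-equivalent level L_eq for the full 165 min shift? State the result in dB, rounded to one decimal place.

L_eq = 10·log₁₀[(1/T)·Σ tᵢ·10^(Lᵢ/10)] with T = 165 min.
Σ tᵢ·10^(Lᵢ/10) = 90·10^(88/10) + 15·10^(78/10) + 60·10^(76/10) = 6.012e+10.
L_eq = 10·log₁₀(6.012e+10/165) = 85.62 dB.

85.6 dB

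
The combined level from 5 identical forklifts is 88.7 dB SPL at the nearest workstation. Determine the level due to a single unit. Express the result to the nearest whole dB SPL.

5 equal contributions raise the level by 10·log₁₀ 5 = 6.990 dB, so each unit alone gives 88.7 − 6.990.

82 dB SPL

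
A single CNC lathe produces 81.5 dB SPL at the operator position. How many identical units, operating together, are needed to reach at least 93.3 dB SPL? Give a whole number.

16

Need L₁ + 10·log₁₀ N ≥ 93.3, i.e. log₁₀ N ≥ 1.18.
N ≥ 10^(11.8/10) = 15.136, so N = 16.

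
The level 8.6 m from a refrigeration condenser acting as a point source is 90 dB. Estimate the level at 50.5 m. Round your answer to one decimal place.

For a point source, L₂ = L₁ − 20·log₁₀(r₂/r₁).
L₂ = 90 − 20·log₁₀(50.5/8.6) = 90 − 15.376 = 74.62 dB.

74.6 dB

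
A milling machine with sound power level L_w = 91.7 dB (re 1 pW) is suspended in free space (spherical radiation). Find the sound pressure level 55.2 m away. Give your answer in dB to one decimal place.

The power spreads over a sphere of area 4π·r², so L_p = L_w − 10·log₁₀(4π·r²).
4π·r² = 3.829e+04 m², 10·log₁₀ of that is 45.831 dB.
L_p = 91.7 − 45.831 = 45.87 dB.

45.9 dB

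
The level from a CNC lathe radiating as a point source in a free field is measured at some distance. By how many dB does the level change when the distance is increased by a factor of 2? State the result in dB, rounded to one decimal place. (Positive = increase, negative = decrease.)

-6.0 dB

Point-source spreading: ΔL = −20·log₁₀(r₂/r₁).
ΔL = −20·log₁₀(2) = -6.02 dB.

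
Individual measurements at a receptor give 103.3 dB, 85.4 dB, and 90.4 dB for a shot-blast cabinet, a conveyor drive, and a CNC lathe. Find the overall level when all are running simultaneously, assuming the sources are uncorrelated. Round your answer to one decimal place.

103.6 dB

For uncorrelated sources the intensities add, so convert each level to linear form, sum, and take 10·log₁₀ of the total.
Σ 10^(L/10) = 10^(103.3/10) + 10^(85.4/10) + 10^(90.4/10) = 2.282e+10.
L_total = 10·log₁₀(2.282e+10) = 103.58 dB.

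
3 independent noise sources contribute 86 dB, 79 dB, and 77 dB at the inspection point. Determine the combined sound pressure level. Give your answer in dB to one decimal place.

87.2 dB

Incoherent sources combine by intensity addition: L_total = 10·log₁₀(Σ 10^(L_i/10)).
Σ 10^(L/10) = 10^(86/10) + 10^(79/10) + 10^(77/10) = 5.277e+08.
L_total = 10·log₁₀(5.277e+08) = 87.22 dB.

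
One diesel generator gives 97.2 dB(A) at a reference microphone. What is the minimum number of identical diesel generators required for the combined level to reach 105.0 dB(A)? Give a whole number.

7

The shortfall is 105.0 − 97.2 = 7.8 dB, and N units add 10·log₁₀ N, so need 10·log₁₀ N ≥ 7.8.
N ≥ 10^(7.8/10) = 6.026, so N = 7.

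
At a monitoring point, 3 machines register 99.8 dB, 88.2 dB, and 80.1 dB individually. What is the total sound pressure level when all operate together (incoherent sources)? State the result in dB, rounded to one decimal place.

100.1 dB

For uncorrelated sources the intensities add, so convert each level to linear form, sum, and take 10·log₁₀ of the total.
Σ 10^(L/10) = 10^(99.8/10) + 10^(88.2/10) + 10^(80.1/10) = 1.031e+10.
L_total = 10·log₁₀(1.031e+10) = 100.13 dB.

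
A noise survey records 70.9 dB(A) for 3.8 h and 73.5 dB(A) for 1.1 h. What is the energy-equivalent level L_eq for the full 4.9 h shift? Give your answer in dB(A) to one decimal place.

71.6 dB(A)

L_eq = 10·log₁₀[(1/T)·Σ tᵢ·10^(Lᵢ/10)] with T = 4.9 h.
Σ tᵢ·10^(Lᵢ/10) = 3.8·10^(70.9/10) + 1.1·10^(73.5/10) = 7.138e+07.
L_eq = 10·log₁₀(7.138e+07/4.9) = 71.63 dB(A).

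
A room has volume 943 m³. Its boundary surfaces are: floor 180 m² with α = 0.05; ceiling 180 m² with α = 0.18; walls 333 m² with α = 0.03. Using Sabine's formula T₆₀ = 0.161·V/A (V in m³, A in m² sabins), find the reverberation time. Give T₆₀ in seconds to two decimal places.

Total absorption A = 180·0.05 + 180·0.18 + 333·0.03 = 51.39 m² sabins.
T₆₀ = 0.161 × 943 / 51.39 = 2.954 s.

2.95 s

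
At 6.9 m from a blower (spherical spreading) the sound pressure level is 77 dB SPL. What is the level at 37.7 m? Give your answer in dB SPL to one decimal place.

For a point source, L₂ = L₁ − 20·log₁₀(r₂/r₁).
L₂ = 77 − 20·log₁₀(37.7/6.9) = 77 − 14.750 = 62.25 dB SPL.

62.3 dB SPL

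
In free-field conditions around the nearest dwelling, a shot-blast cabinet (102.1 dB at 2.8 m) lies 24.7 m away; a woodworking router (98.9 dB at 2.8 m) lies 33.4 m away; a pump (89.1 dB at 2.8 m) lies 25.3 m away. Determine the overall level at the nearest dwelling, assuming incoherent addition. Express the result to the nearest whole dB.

84 dB

First find each source's level at the receiver (point-source: −20·log₁₀(r/r_ref)), then combine on an intensity basis.
shot-blast cabinet: 102.1 − 20·log₁₀(24.7/2.8) = 102.1 − 18.91 = 83.19 dB.
woodworking router: 98.9 − 20·log₁₀(33.4/2.8) = 98.9 − 21.53 = 77.37 dB.
pump: 89.1 − 20·log₁₀(25.3/2.8) = 89.1 − 19.12 = 69.98 dB.
Σ 10^(L/10) = 2.729e+08 → L_total = 10·log₁₀(2.729e+08) = 84.36 dB.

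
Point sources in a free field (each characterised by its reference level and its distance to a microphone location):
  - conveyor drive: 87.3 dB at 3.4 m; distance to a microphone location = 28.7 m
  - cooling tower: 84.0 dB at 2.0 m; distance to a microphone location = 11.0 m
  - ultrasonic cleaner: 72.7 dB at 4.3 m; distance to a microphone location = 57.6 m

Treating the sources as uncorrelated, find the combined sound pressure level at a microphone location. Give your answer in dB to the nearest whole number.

First find each source's level at the receiver (point-source: −20·log₁₀(r/r_ref)), then combine on an intensity basis.
conveyor drive: 87.3 − 20·log₁₀(28.7/3.4) = 87.3 − 18.53 = 68.77 dB.
cooling tower: 84.0 − 20·log₁₀(11.0/2.0) = 84.0 − 14.81 = 69.19 dB.
ultrasonic cleaner: 72.7 − 20·log₁₀(57.6/4.3) = 72.7 − 22.54 = 50.16 dB.
Σ 10^(L/10) = 1.594e+07 → L_total = 10·log₁₀(1.594e+07) = 72.03 dB.

72 dB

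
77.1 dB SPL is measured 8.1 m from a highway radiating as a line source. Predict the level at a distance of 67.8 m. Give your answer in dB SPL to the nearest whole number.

68 dB SPL

For a line source, L₂ = L₁ − 10·log₁₀(r₂/r₁).
L₂ = 77.1 − 10·log₁₀(67.8/8.1) = 77.1 − 9.227 = 67.87 dB SPL.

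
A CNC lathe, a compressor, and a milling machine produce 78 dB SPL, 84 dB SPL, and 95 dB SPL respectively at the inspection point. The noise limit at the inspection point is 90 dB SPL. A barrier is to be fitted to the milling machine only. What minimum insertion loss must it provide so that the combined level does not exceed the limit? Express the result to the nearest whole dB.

7 dB

The untreated sources together contribute 10^(78/10) + 10^(84/10) = 3.143e+08, i.e. 84.97 dB SPL.
To meet 90 dB SPL overall, the treated milling machine may contribute at most 10^(90/10) − 3.143e+08 = 6.857e+08, i.e. 88.36 dB SPL.
Required insertion loss = 95 − 88.36 = 6.64 dB.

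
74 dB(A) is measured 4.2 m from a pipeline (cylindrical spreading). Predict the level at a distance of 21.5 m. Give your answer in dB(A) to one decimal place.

Cylindrical spreading from a line source gives a 10·log₁₀(r₂/r₁) drop.
L₂ = 74 − 10·log₁₀(21.5/4.2) = 74 − 7.092 = 66.91 dB(A).

66.9 dB(A)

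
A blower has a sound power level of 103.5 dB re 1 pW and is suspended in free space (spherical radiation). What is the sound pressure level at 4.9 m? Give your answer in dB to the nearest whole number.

79 dB

The power spreads over a sphere of area 4π·r², so L_p = L_w − 10·log₁₀(4π·r²).
4π·r² = 301.7 m², 10·log₁₀ of that is 24.796 dB.
L_p = 103.5 − 24.796 = 78.70 dB.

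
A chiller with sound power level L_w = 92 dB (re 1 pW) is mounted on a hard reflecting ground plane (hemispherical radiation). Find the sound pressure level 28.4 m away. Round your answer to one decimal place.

Free-field hemispherical radiation: L_p = L_w − 10·log₁₀(2π·r²), r = 28.4 m.
2π·r² = 5068 m², 10·log₁₀ of that is 37.048 dB.
L_p = 92 − 37.048 = 54.95 dB.

55.0 dB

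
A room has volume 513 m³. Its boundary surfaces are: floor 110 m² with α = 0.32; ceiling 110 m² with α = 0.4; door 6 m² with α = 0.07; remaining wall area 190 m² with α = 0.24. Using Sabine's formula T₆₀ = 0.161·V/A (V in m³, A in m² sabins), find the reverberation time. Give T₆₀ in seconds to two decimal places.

0.66 s

Total absorption A = 110·0.32 + 110·0.4 + 6·0.07 + 190·0.24 = 125.22 m² sabins.
T₆₀ = 0.161 × 513 / 125.22 = 0.660 s.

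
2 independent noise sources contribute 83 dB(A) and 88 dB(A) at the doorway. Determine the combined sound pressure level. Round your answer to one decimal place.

For uncorrelated sources the intensities add, so convert each level to linear form, sum, and take 10·log₁₀ of the total.
Σ 10^(L/10) = 10^(83/10) + 10^(88/10) = 8.305e+08.
L_total = 10·log₁₀(8.305e+08) = 89.19 dB(A).

89.2 dB(A)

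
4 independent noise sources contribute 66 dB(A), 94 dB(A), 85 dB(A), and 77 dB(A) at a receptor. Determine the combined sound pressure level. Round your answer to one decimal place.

Incoherent sources combine by intensity addition: L_total = 10·log₁₀(Σ 10^(L_i/10)).
Σ 10^(L/10) = 10^(66/10) + 10^(94/10) + 10^(85/10) + 10^(77/10) = 2.882e+09.
L_total = 10·log₁₀(2.882e+09) = 94.60 dB(A).

94.6 dB(A)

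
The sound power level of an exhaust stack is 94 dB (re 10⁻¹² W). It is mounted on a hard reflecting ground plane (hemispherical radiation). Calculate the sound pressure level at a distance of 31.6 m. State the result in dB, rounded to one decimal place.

Free-field hemispherical radiation: L_p = L_w − 10·log₁₀(2π·r²), r = 31.6 m.
2π·r² = 6274 m², 10·log₁₀ of that is 37.976 dB.
L_p = 94 − 37.976 = 56.02 dB.

56.0 dB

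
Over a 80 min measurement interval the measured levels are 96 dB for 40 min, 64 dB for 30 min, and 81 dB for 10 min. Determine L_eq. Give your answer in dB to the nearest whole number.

93 dB

L_eq = 10·log₁₀[(1/T)·Σ tᵢ·10^(Lᵢ/10)] with T = 80 min.
Σ tᵢ·10^(Lᵢ/10) = 40·10^(96/10) + 30·10^(64/10) + 10·10^(81/10) = 1.606e+11.
L_eq = 10·log₁₀(1.606e+11/80) = 93.03 dB.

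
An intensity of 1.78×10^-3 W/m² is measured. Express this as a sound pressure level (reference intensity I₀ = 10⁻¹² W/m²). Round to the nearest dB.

93 dB

L = 10·log₁₀(I/I₀) = 10·log₁₀(1.78×10^-3/10⁻¹²) = 10·log₁₀(1.78×10^9).
L = 10·(0.2504 + 9) = 92.50 dB.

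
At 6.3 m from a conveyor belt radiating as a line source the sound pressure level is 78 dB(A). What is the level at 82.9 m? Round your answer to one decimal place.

66.8 dB(A)

Line-source attenuation: ΔL = 10·log₁₀(r₂/r₁) = 10·log₁₀(82.9/6.3) = 11.192 dB.
L₂ = 78 − 10·log₁₀(82.9/6.3) = 78 − 11.192 = 66.81 dB(A).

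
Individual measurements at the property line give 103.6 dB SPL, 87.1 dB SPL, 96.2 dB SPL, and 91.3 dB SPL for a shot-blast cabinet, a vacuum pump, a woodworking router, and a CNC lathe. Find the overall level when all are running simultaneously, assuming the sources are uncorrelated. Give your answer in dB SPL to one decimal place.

Incoherent sources combine by intensity addition: L_total = 10·log₁₀(Σ 10^(L_i/10)).
Σ 10^(L/10) = 10^(103.6/10) + 10^(87.1/10) + 10^(96.2/10) + 10^(91.3/10) = 2.894e+10.
L_total = 10·log₁₀(2.894e+10) = 104.61 dB SPL.

104.6 dB SPL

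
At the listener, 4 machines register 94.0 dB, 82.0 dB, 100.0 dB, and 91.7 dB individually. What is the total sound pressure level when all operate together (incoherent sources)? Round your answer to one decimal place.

Incoherent sources combine by intensity addition: L_total = 10·log₁₀(Σ 10^(L_i/10)).
Σ 10^(L/10) = 10^(94.0/10) + 10^(82.0/10) + 10^(100.0/10) + 10^(91.7/10) = 1.415e+10.
L_total = 10·log₁₀(1.415e+10) = 101.51 dB.

101.5 dB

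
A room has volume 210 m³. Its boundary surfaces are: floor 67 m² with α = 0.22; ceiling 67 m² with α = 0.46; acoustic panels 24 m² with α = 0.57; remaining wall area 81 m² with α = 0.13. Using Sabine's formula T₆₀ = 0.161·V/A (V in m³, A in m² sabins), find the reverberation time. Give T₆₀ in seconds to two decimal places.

0.48 s

A = Σ Sᵢαᵢ = 67·0.22 + 67·0.46 + 24·0.57 + 81·0.13 = 69.77 m².
T₆₀ = 0.161·V/A = 0.161·210/69.77 = 0.485 s.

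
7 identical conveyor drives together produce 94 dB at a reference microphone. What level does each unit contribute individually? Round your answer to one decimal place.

85.5 dB

Dividing the total intensity by 7 lowers the level by 10·log₁₀ 7 = 8.451 dB: L₁ = 94 − 8.451.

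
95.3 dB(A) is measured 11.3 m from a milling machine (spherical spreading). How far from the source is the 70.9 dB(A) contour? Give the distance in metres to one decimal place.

187.5 m

For a point source L₁ − L₂ = 20·log₁₀(r₂/r₁), so r₂ = r₁·10^((L₁−L₂)/20).
r₂ = 11.3·10^((95.3−70.9)/20) = 11.3·10^(24.4/20) = 187.53 m.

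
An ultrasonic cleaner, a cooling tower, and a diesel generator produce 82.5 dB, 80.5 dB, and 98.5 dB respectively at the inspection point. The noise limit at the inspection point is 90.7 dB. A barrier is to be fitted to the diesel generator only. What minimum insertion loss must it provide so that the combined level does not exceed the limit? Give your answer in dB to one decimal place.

9.0 dB

Fixed contribution from the other sources: Σ 10^(L/10) = 10^(82.5/10) + 10^(80.5/10) = 2.900e+08 (84.62 dB).
The limit corresponds to 10^(90.7/10) = 1.175e+09; subtracting the fixed part leaves 8.849e+08 for the diesel generator, i.e. 89.47 dB.
So the diesel generator must be reduced from 98.5 to 89.47 dB: IL = 9.03 dB.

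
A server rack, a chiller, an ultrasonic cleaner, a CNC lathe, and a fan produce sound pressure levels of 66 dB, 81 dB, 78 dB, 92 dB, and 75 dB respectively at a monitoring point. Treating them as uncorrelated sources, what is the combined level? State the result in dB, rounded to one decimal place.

92.6 dB

Incoherent sources combine by intensity addition: L_total = 10·log₁₀(Σ 10^(L_i/10)).
Σ 10^(L/10) = 10^(66/10) + 10^(81/10) + 10^(78/10) + 10^(92/10) + 10^(75/10) = 1.809e+09.
L_total = 10·log₁₀(1.809e+09) = 92.58 dB.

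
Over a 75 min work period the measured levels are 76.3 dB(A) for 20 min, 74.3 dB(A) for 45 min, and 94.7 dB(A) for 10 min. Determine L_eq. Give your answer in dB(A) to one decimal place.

L_eq = 10·log₁₀[(1/T)·Σ tᵢ·10^(Lᵢ/10)] with T = 75 min.
Σ tᵢ·10^(Lᵢ/10) = 20·10^(76.3/10) + 45·10^(74.3/10) + 10·10^(94.7/10) = 3.158e+10.
L_eq = 10·log₁₀(3.158e+10/75) = 86.24 dB(A).

86.2 dB(A)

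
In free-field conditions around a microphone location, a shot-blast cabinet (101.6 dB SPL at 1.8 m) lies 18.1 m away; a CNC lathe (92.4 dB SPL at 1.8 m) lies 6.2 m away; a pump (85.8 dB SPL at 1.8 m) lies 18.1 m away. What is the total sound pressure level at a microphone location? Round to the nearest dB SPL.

First find each source's level at the receiver (point-source: −20·log₁₀(r/r_ref)), then combine on an intensity basis.
shot-blast cabinet: 101.6 − 20·log₁₀(18.1/1.8) = 101.6 − 20.05 = 81.55 dB SPL.
CNC lathe: 92.4 − 20·log₁₀(6.2/1.8) = 92.4 − 10.74 = 81.66 dB SPL.
pump: 85.8 − 20·log₁₀(18.1/1.8) = 85.8 − 20.05 = 65.75 dB SPL.
Σ 10^(L/10) = 2.932e+08 → L_total = 10·log₁₀(2.932e+08) = 84.67 dB SPL.

85 dB SPL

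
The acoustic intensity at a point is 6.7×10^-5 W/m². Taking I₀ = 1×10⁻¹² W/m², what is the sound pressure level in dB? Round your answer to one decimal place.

78.3 dB

Dividing by I₀ shifts the exponent by 12: I/I₀ = 6.7×10^7.
L = 10·(0.8261 + 7) = 78.26 dB.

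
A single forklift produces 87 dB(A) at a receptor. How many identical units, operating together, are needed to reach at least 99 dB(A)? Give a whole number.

N identical sources give L₁ + 10·log₁₀ N, so require 10·log₁₀ N ≥ 99 − 87 = 12.0 dB.
N ≥ 10^(12.0/10) = 15.849, so N = 16.

16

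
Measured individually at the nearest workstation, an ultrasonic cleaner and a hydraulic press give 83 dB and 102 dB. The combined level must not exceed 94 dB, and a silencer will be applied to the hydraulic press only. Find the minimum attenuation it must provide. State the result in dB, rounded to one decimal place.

8.4 dB

The untreated sources together contribute 10^(83/10) = 1.995e+08, i.e. 83.00 dB.
To meet 94 dB overall, the treated hydraulic press may contribute at most 10^(94/10) − 1.995e+08 = 2.312e+09, i.e. 93.64 dB.
So the hydraulic press must be reduced from 102 to 93.64 dB: IL = 8.36 dB.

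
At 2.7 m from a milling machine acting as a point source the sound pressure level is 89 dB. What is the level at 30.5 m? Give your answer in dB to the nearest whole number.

Spherical spreading from a point source gives a 20·log₁₀(r₂/r₁) drop.
L₂ = 89 − 20·log₁₀(30.5/2.7) = 89 − 21.059 = 67.94 dB.

68 dB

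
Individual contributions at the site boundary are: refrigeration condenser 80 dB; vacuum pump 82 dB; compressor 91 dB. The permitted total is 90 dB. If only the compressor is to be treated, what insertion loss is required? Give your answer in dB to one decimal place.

2.3 dB

The untreated sources together contribute 10^(80/10) + 10^(82/10) = 2.585e+08, i.e. 84.12 dB.
The limit corresponds to 10^(90/10) = 1.000e+09; subtracting the fixed part leaves 7.415e+08 for the compressor, i.e. 88.70 dB.
Required insertion loss = 91 − 88.70 = 2.30 dB.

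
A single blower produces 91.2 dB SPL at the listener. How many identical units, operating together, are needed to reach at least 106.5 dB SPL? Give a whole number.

Need L₁ + 10·log₁₀ N ≥ 106.5, i.e. log₁₀ N ≥ 1.53.
N ≥ 10^(15.3/10) = 33.884, so N = 34.

34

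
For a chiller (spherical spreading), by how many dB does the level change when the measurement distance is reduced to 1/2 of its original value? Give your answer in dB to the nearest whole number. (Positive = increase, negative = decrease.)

A point source loses 6 dB per doubling of distance; generally ΔL = −20·log₁₀(r₂/r₁).
ΔL = −20·log₁₀(0.5) = +6.02 dB.

+6 dB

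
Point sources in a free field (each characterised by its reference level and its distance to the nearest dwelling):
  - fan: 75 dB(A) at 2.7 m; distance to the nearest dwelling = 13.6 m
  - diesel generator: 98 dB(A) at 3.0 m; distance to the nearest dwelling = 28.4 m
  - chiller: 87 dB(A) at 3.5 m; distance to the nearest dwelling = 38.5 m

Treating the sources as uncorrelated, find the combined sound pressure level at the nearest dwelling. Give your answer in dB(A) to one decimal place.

Apply inverse-square spreading to bring every level to the receiver, then sum 10^(L/10).
fan: 75 − 20·log₁₀(13.6/2.7) = 75 − 14.04 = 60.96 dB(A).
diesel generator: 98 − 20·log₁₀(28.4/3.0) = 98 − 19.52 = 78.48 dB(A).
chiller: 87 − 20·log₁₀(38.5/3.5) = 87 − 20.83 = 66.17 dB(A).
Σ 10^(L/10) = 7.579e+07 → L_total = 10·log₁₀(7.579e+07) = 78.80 dB(A).

78.8 dB(A)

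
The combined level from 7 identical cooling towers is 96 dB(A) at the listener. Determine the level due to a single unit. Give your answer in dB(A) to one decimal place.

87.5 dB(A)

For N identical incoherent sources L_total = L₁ + 10·log₁₀ N, so L₁ = 96 − 10·log₁₀(7) = 96 − 8.451.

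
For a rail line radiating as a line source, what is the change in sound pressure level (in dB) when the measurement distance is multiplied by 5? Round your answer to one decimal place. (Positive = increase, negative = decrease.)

Line-source spreading: ΔL = −10·log₁₀(r₂/r₁).
ΔL = −10·log₁₀(5) = -6.99 dB.

-7.0 dB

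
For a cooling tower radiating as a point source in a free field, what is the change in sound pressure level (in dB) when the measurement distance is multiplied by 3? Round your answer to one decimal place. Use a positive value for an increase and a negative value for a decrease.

-9.5 dB

With spherical spreading the level changes by −20·log₁₀(r₂/r₁).
ΔL = −20·log₁₀(3) = -9.54 dB.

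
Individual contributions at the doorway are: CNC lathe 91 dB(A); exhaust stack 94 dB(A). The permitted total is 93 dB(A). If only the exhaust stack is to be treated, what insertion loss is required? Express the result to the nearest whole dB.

5 dB

Everything except the exhaust stack sums to 10^(91/10) = 1.259e+09 in linear terms, 91.00 dB(A).
The limit corresponds to 10^(93/10) = 1.995e+09; subtracting the fixed part leaves 7.363e+08 for the exhaust stack, i.e. 88.67 dB(A).
Required insertion loss = 94 − 88.67 = 5.33 dB.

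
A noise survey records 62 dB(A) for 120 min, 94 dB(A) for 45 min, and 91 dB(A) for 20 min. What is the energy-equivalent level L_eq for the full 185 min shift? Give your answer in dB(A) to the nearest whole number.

L_eq = 10·log₁₀[(1/T)·Σ tᵢ·10^(Lᵢ/10)] with T = 185 min.
Σ tᵢ·10^(Lᵢ/10) = 120·10^(62/10) + 45·10^(94/10) + 20·10^(91/10) = 1.384e+11.
L_eq = 10·log₁₀(1.384e+11/185) = 88.74 dB(A).

89 dB(A)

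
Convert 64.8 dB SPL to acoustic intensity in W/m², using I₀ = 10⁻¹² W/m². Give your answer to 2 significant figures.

3.0e-06 W/m²

L = 10·log₁₀(I/I₀) ⇒ I = I₀·10^(L/10) = 10⁻¹² × 10^6.48.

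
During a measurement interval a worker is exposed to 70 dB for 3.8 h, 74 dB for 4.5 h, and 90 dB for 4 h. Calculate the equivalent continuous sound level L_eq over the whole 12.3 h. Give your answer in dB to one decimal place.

85.3 dB

Weight each interval's intensity by its duration and average over T = 12.3 h:
Σ tᵢ·10^(Lᵢ/10) = 3.8·10^(70/10) + 4.5·10^(74/10) + 4·10^(90/10) = 4.151e+09.
L_eq = 10·log₁₀(4.151e+09/12.3) = 85.28 dB.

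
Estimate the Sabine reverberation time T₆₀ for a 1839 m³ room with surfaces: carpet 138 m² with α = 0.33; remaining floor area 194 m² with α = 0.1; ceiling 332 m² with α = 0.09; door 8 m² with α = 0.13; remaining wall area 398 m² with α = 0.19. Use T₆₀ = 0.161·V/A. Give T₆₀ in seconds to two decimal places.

1.73 s

A = Σ Sᵢαᵢ = 138·0.33 + 194·0.1 + 332·0.09 + 8·0.13 + 398·0.19 = 171.48 m².
T₆₀ = 0.161·V/A = 0.161·1839/171.48 = 1.727 s.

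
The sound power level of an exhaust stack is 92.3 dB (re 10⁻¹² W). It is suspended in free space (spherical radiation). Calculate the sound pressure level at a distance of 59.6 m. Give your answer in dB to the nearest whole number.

The power spreads over a sphere of area 4π·r², so L_p = L_w − 10·log₁₀(4π·r²).
4π·r² = 4.464e+04 m², 10·log₁₀ of that is 46.497 dB.
L_p = 92.3 − 46.497 = 45.80 dB.

46 dB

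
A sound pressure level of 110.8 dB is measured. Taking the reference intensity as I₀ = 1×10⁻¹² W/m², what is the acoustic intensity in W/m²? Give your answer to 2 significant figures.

0.12 W/m²

L = 10·log₁₀(I/I₀) ⇒ I = I₀·10^(L/10) = 10⁻¹² × 10^11.08.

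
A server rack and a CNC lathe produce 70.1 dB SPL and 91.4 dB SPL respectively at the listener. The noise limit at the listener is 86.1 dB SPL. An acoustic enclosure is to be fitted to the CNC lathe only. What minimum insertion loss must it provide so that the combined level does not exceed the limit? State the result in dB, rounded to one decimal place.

Fixed contribution from the other source: Σ 10^(L/10) = 10^(70.1/10) = 1.023e+07 (70.10 dB SPL).
To meet 86.1 dB SPL overall, the treated CNC lathe may contribute at most 10^(86.1/10) − 1.023e+07 = 3.971e+08, i.e. 85.99 dB SPL.
So the CNC lathe must be reduced from 91.4 to 85.99 dB SPL: IL = 5.41 dB.

5.4 dB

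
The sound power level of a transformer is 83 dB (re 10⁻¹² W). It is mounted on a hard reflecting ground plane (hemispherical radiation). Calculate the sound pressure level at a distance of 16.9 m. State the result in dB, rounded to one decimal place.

50.5 dB

The power spreads over a hemisphere of area 2π·r², so L_p = L_w − 10·log₁₀(2π·r²).
2π·r² = 1795 m², 10·log₁₀ of that is 32.540 dB.
L_p = 83 − 32.540 = 50.46 dB.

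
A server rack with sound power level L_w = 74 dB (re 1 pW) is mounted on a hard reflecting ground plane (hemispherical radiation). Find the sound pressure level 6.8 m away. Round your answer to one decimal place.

L_p = L_w − 10·log₁₀(2π·r²) with r = 6.8 m.
2π·r² = 290.5 m², 10·log₁₀ of that is 24.632 dB.
L_p = 74 − 24.632 = 49.37 dB.

49.4 dB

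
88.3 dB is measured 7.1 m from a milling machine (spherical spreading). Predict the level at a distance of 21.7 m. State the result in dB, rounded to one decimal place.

78.6 dB

For a point source, L₂ = L₁ − 20·log₁₀(r₂/r₁).
L₂ = 88.3 − 20·log₁₀(21.7/7.1) = 88.3 − 9.704 = 78.60 dB.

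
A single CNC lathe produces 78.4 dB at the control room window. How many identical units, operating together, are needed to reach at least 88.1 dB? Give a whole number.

Need L₁ + 10·log₁₀ N ≥ 88.1, i.e. log₁₀ N ≥ 0.97.
N ≥ 10^(9.7/10) = 9.333, so N = 10.

10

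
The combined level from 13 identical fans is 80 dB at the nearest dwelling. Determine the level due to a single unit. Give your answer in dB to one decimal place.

68.9 dB

For N identical incoherent sources L_total = L₁ + 10·log₁₀ N, so L₁ = 80 − 10·log₁₀(13) = 80 − 11.139.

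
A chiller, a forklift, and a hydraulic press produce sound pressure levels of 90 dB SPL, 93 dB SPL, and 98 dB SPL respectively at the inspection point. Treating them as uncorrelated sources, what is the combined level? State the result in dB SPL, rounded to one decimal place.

Incoherent sources combine by intensity addition: L_total = 10·log₁₀(Σ 10^(L_i/10)).
Σ 10^(L/10) = 10^(90/10) + 10^(93/10) + 10^(98/10) = 9.305e+09.
L_total = 10·log₁₀(9.305e+09) = 99.69 dB SPL.

99.7 dB SPL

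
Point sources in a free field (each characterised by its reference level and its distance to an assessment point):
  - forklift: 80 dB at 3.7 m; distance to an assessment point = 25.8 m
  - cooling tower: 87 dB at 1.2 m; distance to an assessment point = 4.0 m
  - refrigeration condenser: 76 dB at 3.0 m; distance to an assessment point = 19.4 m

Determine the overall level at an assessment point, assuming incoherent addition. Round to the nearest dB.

77 dB

First find each source's level at the receiver (point-source: −20·log₁₀(r/r_ref)), then combine on an intensity basis.
forklift: 80 − 20·log₁₀(25.8/3.7) = 80 − 16.87 = 63.13 dB.
cooling tower: 87 − 20·log₁₀(4.0/1.2) = 87 − 10.46 = 76.54 dB.
refrigeration condenser: 76 − 20·log₁₀(19.4/3.0) = 76 − 16.21 = 59.79 dB.
Σ 10^(L/10) = 4.812e+07 → L_total = 10·log₁₀(4.812e+07) = 76.82 dB.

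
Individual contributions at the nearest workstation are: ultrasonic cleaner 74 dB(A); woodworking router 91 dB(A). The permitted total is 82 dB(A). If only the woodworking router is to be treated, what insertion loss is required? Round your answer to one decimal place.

Fixed contribution from the other source: Σ 10^(L/10) = 10^(74/10) = 2.512e+07 (74.00 dB(A)).
To meet 82 dB(A) overall, the treated woodworking router may contribute at most 10^(82/10) − 2.512e+07 = 1.334e+08, i.e. 81.25 dB(A).
So the woodworking router must be reduced from 91 to 81.25 dB(A): IL = 9.75 dB.

9.7 dB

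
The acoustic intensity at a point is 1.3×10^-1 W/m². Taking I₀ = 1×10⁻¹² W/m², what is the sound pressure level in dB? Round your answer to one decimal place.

111.1 dB

Dividing by I₀ shifts the exponent by 12: I/I₀ = 1.3×10^11.
L = 10·(0.1139 + 11) = 111.14 dB.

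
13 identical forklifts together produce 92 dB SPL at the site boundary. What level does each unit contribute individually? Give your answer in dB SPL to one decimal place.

For N identical incoherent sources L_total = L₁ + 10·log₁₀ N, so L₁ = 92 − 10·log₁₀(13) = 92 − 11.139.

80.9 dB SPL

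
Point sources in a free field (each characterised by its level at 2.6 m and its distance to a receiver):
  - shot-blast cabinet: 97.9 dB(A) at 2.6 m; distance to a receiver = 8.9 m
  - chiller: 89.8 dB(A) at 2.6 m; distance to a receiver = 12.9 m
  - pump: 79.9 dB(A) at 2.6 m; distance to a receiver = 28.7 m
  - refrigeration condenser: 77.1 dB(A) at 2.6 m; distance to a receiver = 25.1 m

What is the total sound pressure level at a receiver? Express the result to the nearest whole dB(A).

Propagate each source to the receiver with L = L_ref − 20·log₁₀(r/r_ref), then add intensities.
shot-blast cabinet: 97.9 − 20·log₁₀(8.9/2.6) = 97.9 − 10.69 = 87.21 dB(A).
chiller: 89.8 − 20·log₁₀(12.9/2.6) = 89.8 − 13.91 = 75.89 dB(A).
pump: 79.9 − 20·log₁₀(28.7/2.6) = 79.9 − 20.86 = 59.04 dB(A).
refrigeration condenser: 77.1 − 20·log₁₀(25.1/2.6) = 77.1 − 19.69 = 57.41 dB(A).
Σ 10^(L/10) = 5.664e+08 → L_total = 10·log₁₀(5.664e+08) = 87.53 dB(A).

88 dB(A)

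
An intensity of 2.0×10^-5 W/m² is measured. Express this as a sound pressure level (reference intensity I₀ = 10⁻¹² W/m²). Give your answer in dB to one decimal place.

Dividing by I₀ shifts the exponent by 12: I/I₀ = 2.0×10^7.
L = 10·(0.3010 + 7) = 73.01 dB.

73.0 dB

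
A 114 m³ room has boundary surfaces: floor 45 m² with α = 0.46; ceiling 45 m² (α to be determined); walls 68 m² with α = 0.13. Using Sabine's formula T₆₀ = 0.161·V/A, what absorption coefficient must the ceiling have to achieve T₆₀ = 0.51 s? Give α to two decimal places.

0.14

Required total absorption A = 0.161·114/0.51 = 35.99 m².
Absorption from the other surfaces = 45·0.46 + 68·0.13 = 29.54 m², so the ceiling must supply 6.45 m² over 45 m².
α = 6.45/45 = 0.143.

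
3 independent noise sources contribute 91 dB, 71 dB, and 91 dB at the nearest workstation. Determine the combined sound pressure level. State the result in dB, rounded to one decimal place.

Incoherent sources combine by intensity addition: L_total = 10·log₁₀(Σ 10^(L_i/10)).
Σ 10^(L/10) = 10^(91/10) + 10^(71/10) + 10^(91/10) = 2.530e+09.
L_total = 10·log₁₀(2.530e+09) = 94.03 dB.

94.0 dB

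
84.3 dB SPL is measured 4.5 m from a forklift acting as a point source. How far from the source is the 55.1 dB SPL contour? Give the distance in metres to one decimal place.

Point-source spreading drops the level by 20·log₁₀(r₂/r₁); inverting, r₂/r₁ = 10^(ΔL/20).
r₂ = 4.5·10^((84.3−55.1)/20) = 4.5·10^(29.2/20) = 129.78 m.

129.8 m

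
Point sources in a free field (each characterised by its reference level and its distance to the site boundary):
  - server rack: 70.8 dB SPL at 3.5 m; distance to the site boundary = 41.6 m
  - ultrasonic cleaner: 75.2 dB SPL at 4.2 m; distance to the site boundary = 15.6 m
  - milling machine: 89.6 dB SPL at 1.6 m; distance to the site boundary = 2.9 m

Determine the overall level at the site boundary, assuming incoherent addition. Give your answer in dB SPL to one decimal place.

84.5 dB SPL

First find each source's level at the receiver (point-source: −20·log₁₀(r/r_ref)), then combine on an intensity basis.
server rack: 70.8 − 20·log₁₀(41.6/3.5) = 70.8 − 21.50 = 49.30 dB SPL.
ultrasonic cleaner: 75.2 − 20·log₁₀(15.6/4.2) = 75.2 − 11.40 = 63.80 dB SPL.
milling machine: 89.6 − 20·log₁₀(2.9/1.6) = 89.6 − 5.17 = 84.43 dB SPL.
Σ 10^(L/10) = 2.801e+08 → L_total = 10·log₁₀(2.801e+08) = 84.47 dB SPL.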